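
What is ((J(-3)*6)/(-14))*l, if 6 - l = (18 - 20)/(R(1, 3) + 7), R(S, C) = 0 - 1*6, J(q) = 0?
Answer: 0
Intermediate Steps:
R(S, C) = -6 (R(S, C) = 0 - 6 = -6)
l = 8 (l = 6 - (18 - 20)/(-6 + 7) = 6 - (-2)/1 = 6 - (-2) = 6 - 1*(-2) = 6 + 2 = 8)
((J(-3)*6)/(-14))*l = ((0*6)/(-14))*8 = -1/14*0*8 = 0*8 = 0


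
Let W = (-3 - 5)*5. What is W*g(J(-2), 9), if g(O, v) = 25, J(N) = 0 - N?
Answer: -1000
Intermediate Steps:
J(N) = -N
W = -40 (W = -8*5 = -40)
W*g(J(-2), 9) = -40*25 = -1000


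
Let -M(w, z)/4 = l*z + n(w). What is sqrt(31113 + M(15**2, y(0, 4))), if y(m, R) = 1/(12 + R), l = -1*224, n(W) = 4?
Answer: sqrt(31153) ≈ 176.50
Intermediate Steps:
l = -224
M(w, z) = -16 + 896*z (M(w, z) = -4*(-224*z + 4) = -4*(4 - 224*z) = -16 + 896*z)
sqrt(31113 + M(15**2, y(0, 4))) = sqrt(31113 + (-16 + 896/(12 + 4))) = sqrt(31113 + (-16 + 896/16)) = sqrt(31113 + (-16 + 896*(1/16))) = sqrt(31113 + (-16 + 56)) = sqrt(31113 + 40) = sqrt(31153)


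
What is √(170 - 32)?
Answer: √138 ≈ 11.747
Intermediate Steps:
√(170 - 32) = √138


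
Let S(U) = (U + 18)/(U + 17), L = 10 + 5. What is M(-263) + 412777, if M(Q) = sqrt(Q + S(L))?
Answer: 412777 + I*sqrt(16766)/8 ≈ 4.1278e+5 + 16.185*I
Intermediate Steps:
L = 15
S(U) = (18 + U)/(17 + U)
M(Q) = sqrt(33/32 + Q) (M(Q) = sqrt(Q + (18 + 15)/(17 + 15)) = sqrt(Q + 33/32) = sqrt(33/32 + Q))
M(-263) + 412777 = sqrt(66 + 64*(-263))/8 + 412777 = sqrt(66 - 16832)/8 + 412777 = sqrt(-16766)/8 + 412777 = (I*sqrt(16766))/8 + 412777 = I*sqrt(16766)/8 + 412777 = 412777 + I*sqrt(16766)/8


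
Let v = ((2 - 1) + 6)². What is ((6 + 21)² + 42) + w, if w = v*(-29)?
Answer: -650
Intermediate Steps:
v = 49 (v = (1 + 6)² = 7² = 49)
w = -1421 (w = 49*(-29) = -1421)
((6 + 21)² + 42) + w = ((6 + 21)² + 42) - 1421 = (27² + 42) - 1421 = (729 + 42) - 1421 = 771 - 1421 = -650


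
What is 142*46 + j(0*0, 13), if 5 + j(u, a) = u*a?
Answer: 6527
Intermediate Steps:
j(u, a) = -5 + a*u (j(u, a) = -5 + u*a = -5 + a*u)
142*46 + j(0*0, 13) = 142*46 + (-5 + 13*(0*0)) = 6532 + (-5 + 13*0) = 6532 + (-5 + 0) = 6532 - 5 = 6527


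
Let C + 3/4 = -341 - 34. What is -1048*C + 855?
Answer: 394641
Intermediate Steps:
C = -1503/4 (C = -¾ + (-341 - 34) = -¾ - 375 = -1503/4 ≈ -375.75)
-1048*C + 855 = -1048*(-1503/4) + 855 = 393786 + 855 = 394641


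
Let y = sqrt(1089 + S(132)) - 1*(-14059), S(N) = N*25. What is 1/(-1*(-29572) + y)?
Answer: 6233/271951396 - sqrt(4389)/1903659772 ≈ 2.2885e-5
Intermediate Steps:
S(N) = 25*N
y = 14059 + sqrt(4389) (y = sqrt(1089 + 25*132) - 1*(-14059) = sqrt(1089 + 3300) + 14059 = sqrt(4389) + 14059 = 14059 + sqrt(4389) ≈ 14125.)
1/(-1*(-29572) + y) = 1/(-1*(-29572) + (14059 + sqrt(4389))) = 1/(29572 + (14059 + sqrt(4389))) = 1/(43631 + sqrt(4389))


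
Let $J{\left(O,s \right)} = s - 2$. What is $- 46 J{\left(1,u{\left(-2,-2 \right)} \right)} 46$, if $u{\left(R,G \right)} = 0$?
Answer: $4232$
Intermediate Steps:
$J{\left(O,s \right)} = -2 + s$
$- 46 J{\left(1,u{\left(-2,-2 \right)} \right)} 46 = - 46 \left(-2 + 0\right) 46 = \left(-46\right) \left(-2\right) 46 = 92 \cdot 46 = 4232$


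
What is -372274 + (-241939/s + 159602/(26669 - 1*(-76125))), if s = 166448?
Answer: -30920158882393/83057552 ≈ -3.7227e+5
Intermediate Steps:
-372274 + (-241939/s + 159602/(26669 - 1*(-76125))) = -372274 + (-241939/166448 + 159602/(26669 - 1*(-76125))) = -372274 + (-241939*1/166448 + 159602/(26669 + 76125)) = -372274 + (-241939/166448 + 159602/102794) = -372274 + (-241939/166448 + 159602*(1/102794)) = -372274 + (-241939/166448 + 79801/51397) = -372274 + 8230855/83057552 = -30920158882393/83057552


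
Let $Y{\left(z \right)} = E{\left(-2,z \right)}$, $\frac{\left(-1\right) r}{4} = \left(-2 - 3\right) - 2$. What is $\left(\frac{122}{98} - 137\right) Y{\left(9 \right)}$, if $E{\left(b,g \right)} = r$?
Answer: $- \frac{26608}{7} \approx -3801.1$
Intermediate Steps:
$r = 28$ ($r = - 4 \left(\left(-2 - 3\right) - 2\right) = - 4 \left(-5 - 2\right) = \left(-4\right) \left(-7\right) = 28$)
$E{\left(b,g \right)} = 28$
$Y{\left(z \right)} = 28$
$\left(\frac{122}{98} - 137\right) Y{\left(9 \right)} = \left(\frac{122}{98} - 137\right) 28 = \left(122 \cdot \frac{1}{98} - 137\right) 28 = \left(\frac{61}{49} - 137\right) 28 = \left(- \frac{6652}{49}\right) 28 = - \frac{26608}{7}$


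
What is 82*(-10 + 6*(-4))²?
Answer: 94792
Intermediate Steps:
82*(-10 + 6*(-4))² = 82*(-10 - 24)² = 82*(-34)² = 82*1156 = 94792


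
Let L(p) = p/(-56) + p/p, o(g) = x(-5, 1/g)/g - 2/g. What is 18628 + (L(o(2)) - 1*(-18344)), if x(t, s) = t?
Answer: 591569/16 ≈ 36973.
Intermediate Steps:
o(g) = -7/g (o(g) = -5/g - 2/g = -7/g)
L(p) = 1 - p/56 (L(p) = p*(-1/56) + 1 = -p/56 + 1 = 1 - p/56)
18628 + (L(o(2)) - 1*(-18344)) = 18628 + ((1 - (-1)/(8*2)) - 1*(-18344)) = 18628 + ((1 - (-1)/(8*2)) + 18344) = 18628 + ((1 - 1/56*(-7/2)) + 18344) = 18628 + ((1 + 1/16) + 18344) = 18628 + (17/16 + 18344) = 18628 + 293521/16 = 591569/16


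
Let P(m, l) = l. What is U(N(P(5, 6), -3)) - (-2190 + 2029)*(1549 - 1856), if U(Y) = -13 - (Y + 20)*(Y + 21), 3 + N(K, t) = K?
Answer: -49992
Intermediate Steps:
N(K, t) = -3 + K
U(Y) = -13 - (20 + Y)*(21 + Y)
U(N(P(5, 6), -3)) - (-2190 + 2029)*(1549 - 1856) = (-433 - (-3 + 6)² - 41*(-3 + 6)) - (-2190 + 2029)*(1549 - 1856) = (-433 - 1*3² - 41*3) - (-161)*(-307) = (-433 - 1*9 - 123) - 1*49427 = (-433 - 9 - 123) - 49427 = -565 - 49427 = -49992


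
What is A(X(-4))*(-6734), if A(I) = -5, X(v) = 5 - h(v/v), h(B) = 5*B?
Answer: 33670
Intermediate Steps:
X(v) = 0 (X(v) = 5 - 5*v/v = 5 - 5 = 0)
A(X(-4))*(-6734) = -5*(-6734) = 33670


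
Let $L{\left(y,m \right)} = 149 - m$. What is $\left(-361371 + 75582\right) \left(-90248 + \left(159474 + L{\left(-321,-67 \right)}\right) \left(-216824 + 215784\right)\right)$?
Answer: $47488943112072$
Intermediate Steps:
$\left(-361371 + 75582\right) \left(-90248 + \left(159474 + L{\left(-321,-67 \right)}\right) \left(-216824 + 215784\right)\right) = \left(-361371 + 75582\right) \left(-90248 + \left(159474 + \left(149 - -67\right)\right) \left(-216824 + 215784\right)\right) = - 285789 \left(-90248 + \left(159474 + \left(149 + 67\right)\right) \left(-1040\right)\right) = - 285789 \left(-90248 + \left(159474 + 216\right) \left(-1040\right)\right) = - 285789 \left(-90248 + 159690 \left(-1040\right)\right) = - 285789 \left(-90248 - 166077600\right) = \left(-285789\right) \left(-166167848\right) = 47488943112072$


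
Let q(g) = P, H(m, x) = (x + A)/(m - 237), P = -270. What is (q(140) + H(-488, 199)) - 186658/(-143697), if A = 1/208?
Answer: -5828567075521/21669507600 ≈ -268.98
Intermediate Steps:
A = 1/208 ≈ 0.0048077
H(m, x) = (1/208 + x)/(-237 + m) (H(m, x) = (x + 1/208)/(m - 237) = (1/208 + x)/(-237 + m))
q(g) = -270
(q(140) + H(-488, 199)) - 186658/(-143697) = (-270 + (1/208 + 199)/(-237 - 488)) - 186658/(-143697) = (-270 + (41393/208)/(-725)) - 186658*(-1/143697) = (-270 - 1/725*41393/208) + 186658/143697 = (-270 - 41393/150800) + 186658/143697 = -40757393/150800 + 186658/143697 = -5828567075521/21669507600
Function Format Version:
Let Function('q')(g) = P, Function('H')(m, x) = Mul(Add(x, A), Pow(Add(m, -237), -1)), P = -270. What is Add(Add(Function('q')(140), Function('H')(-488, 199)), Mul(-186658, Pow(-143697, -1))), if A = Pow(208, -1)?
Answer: Rational(-5828567075521, 21669507600) ≈ -268.98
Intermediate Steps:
A = Rational(1, 208) ≈ 0.0048077
Function('H')(m, x) = Mul(Pow(Add(-237, m), -1), Add(Rational(1, 208), x)) (Function('H')(m, x) = Mul(Add(x, Rational(1, 208)), Pow(Add(m, -237), -1)) = Mul(Add(Rational(1, 208), x), Pow(Add(-237, m), -1)) = Mul(Pow(Add(-237, m), -1), Add(Rational(1, 208), x)))
Function('q')(g) = -270
Add(Add(Function('q')(140), Function('H')(-488, 199)), Mul(-186658, Pow(-143697, -1))) = Add(Add(-270, Mul(Pow(Add(-237, -488), -1), Add(Rational(1, 208), 199))), Mul(-186658, Pow(-143697, -1))) = Add(Add(-270, Mul(Pow(-725, -1), Rational(41393, 208))), Mul(-186658, Rational(-1, 143697))) = Add(Add(-270, Mul(Rational(-1, 725), Rational(41393, 208))), Rational(186658, 143697)) = Add(Add(-270, Rational(-41393, 150800)), Rational(186658, 143697)) = Add(Rational(-40757393, 150800), Rational(186658, 143697)) = Rational(-5828567075521, 21669507600)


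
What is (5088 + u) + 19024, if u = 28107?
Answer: 52219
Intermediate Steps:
(5088 + u) + 19024 = (5088 + 28107) + 19024 = 33195 + 19024 = 52219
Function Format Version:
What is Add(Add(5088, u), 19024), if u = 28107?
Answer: 52219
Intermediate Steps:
Add(Add(5088, u), 19024) = Add(Add(5088, 28107), 19024) = Add(33195, 19024) = 52219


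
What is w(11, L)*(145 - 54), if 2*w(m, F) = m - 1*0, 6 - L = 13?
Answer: 1001/2 ≈ 500.50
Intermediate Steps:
L = -7 (L = 6 - 1*13 = 6 - 13 = -7)
w(m, F) = m/2 (w(m, F) = (m - 1*0)/2 = (m + 0)/2 = m/2)
w(11, L)*(145 - 54) = ((½)*11)*(145 - 54) = (11/2)*91 = 1001/2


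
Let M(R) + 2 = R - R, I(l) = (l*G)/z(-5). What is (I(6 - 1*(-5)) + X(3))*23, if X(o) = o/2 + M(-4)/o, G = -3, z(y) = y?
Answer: 5129/30 ≈ 170.97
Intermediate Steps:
I(l) = 3*l/5 (I(l) = (l*(-3))/(-5) = -3*l*(-⅕) = 3*l/5)
M(R) = -2 (M(R) = -2 + (R - R) = -2 + 0 = -2)
X(o) = o/2 - 2/o
(I(6 - 1*(-5)) + X(3))*23 = (3*(6 - 1*(-5))/5 + ((½)*3 - 2/3))*23 = (3*(6 + 5)/5 + (3/2 - 2*⅓))*23 = ((⅗)*11 + (3/2 - ⅔))*23 = (33/5 + ⅚)*23 = (223/30)*23 = 5129/30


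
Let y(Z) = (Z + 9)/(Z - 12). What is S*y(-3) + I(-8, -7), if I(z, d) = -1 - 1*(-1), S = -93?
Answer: 186/5 ≈ 37.200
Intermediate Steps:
y(Z) = (9 + Z)/(-12 + Z)
I(z, d) = 0 (I(z, d) = -1 + 1 = 0)
S*y(-3) + I(-8, -7) = -93*(9 - 3)/(-12 - 3) + 0 = -93*6/(-15) + 0 = -(-31)*6/5 + 0 = -93*(-2/5) + 0 = 186/5 + 0 = 186/5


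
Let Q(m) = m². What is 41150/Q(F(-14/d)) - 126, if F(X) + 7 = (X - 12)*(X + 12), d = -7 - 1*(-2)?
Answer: -1588245616/12809241 ≈ -123.99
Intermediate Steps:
d = -5 (d = -7 + 2 = -5)
F(X) = -7 + (-12 + X)*(12 + X) (F(X) = -7 + (X - 12)*(X + 12) = -7 + (-12 + X)*(12 + X))
41150/Q(F(-14/d)) - 126 = 41150/((-151 + (-14/(-5))²)²) - 126 = 41150/((-151 + (-14*(-⅕))²)²) - 126 = 41150/((-151 + (14/5)²)²) - 126 = 41150/((-151 + 196/25)²) - 126 = 41150/((-3579/25)²) - 126 = 41150/(12809241/625) - 126 = 41150*(625/12809241) - 126 = 25718750/12809241 - 126 = -1588245616/12809241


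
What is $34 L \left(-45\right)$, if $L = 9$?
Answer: $-13770$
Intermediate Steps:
$34 L \left(-45\right) = 34 \cdot 9 \left(-45\right) = 306 \left(-45\right) = -13770$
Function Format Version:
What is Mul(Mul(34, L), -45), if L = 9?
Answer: -13770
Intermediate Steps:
Mul(Mul(34, L), -45) = Mul(Mul(34, 9), -45) = Mul(306, -45) = -13770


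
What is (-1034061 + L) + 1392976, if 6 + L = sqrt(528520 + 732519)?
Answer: 358909 + sqrt(1261039) ≈ 3.6003e+5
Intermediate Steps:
L = -6 + sqrt(1261039) (L = -6 + sqrt(528520 + 732519) = -6 + sqrt(1261039) ≈ 1117.0)
(-1034061 + L) + 1392976 = (-1034061 + (-6 + sqrt(1261039))) + 1392976 = (-1034067 + sqrt(1261039)) + 1392976 = 358909 + sqrt(1261039)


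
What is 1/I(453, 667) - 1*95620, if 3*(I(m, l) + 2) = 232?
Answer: -21610117/226 ≈ -95620.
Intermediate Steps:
I(m, l) = 226/3 (I(m, l) = -2 + (1/3)*232 = -2 + 232/3 = 226/3)
1/I(453, 667) - 1*95620 = 1/(226/3) - 1*95620 = 3/226 - 95620 = -21610117/226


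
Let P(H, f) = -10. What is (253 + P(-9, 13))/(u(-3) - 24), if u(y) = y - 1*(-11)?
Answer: -243/16 ≈ -15.188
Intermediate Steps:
u(y) = 11 + y (u(y) = y + 11 = 11 + y)
(253 + P(-9, 13))/(u(-3) - 24) = (253 - 10)/((11 - 3) - 24) = 243/(8 - 24) = 243/(-16) = 243*(-1/16) = -243/16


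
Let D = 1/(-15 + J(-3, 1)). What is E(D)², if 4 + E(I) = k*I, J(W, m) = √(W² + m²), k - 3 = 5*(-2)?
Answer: 114103/9245 - 2114*√10/9245 ≈ 11.619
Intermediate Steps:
k = -7 (k = 3 + 5*(-2) = 3 - 10 = -7)
D = 1/(-15 + √10) (D = 1/(-15 + √((-3)² + 1²)) = 1/(-15 + √(9 + 1)) = 1/(-15 + √10) ≈ -0.084476)
E(I) = -4 - 7*I
E(D)² = (-4 - 7*(-3/43 - √10/215))² = (-4 + (21/43 + 7*√10/215))² = (-151/43 + 7*√10/215)²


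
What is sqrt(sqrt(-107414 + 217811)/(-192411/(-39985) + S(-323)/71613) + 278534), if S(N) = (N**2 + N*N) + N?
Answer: sqrt(308740564882987426041176 + 1004906030159486730*sqrt(2253))/1052828758 ≈ 527.80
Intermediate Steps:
S(N) = N + 2*N**2 (S(N) = (N**2 + N**2) + N = 2*N**2 + N = N + 2*N**2)
sqrt(sqrt(-107414 + 217811)/(-192411/(-39985) + S(-323)/71613) + 278534) = sqrt(sqrt(-107414 + 217811)/(-192411/(-39985) - 323*(1 + 2*(-323))/71613) + 278534) = sqrt(sqrt(110397)/(-192411*(-1/39985) - 323*(1 - 646)*(1/71613)) + 278534) = sqrt((7*sqrt(2253))/(192411/39985 - 323*(-645)*(1/71613)) + 278534) = sqrt((7*sqrt(2253))/(192411/39985 + 208335*(1/71613)) + 278534) = sqrt((7*sqrt(2253))/(192411/39985 + 69445/23871) + 278534) = sqrt((7*sqrt(2253))/(7369801306/954481935) + 278534) = sqrt((7*sqrt(2253))*(954481935/7369801306) + 278534) = sqrt(954481935*sqrt(2253)/1052828758 + 278534) = sqrt(278534 + 954481935*sqrt(2253)/1052828758)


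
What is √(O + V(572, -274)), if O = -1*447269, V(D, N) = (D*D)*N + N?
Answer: I*√90095959 ≈ 9491.9*I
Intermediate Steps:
V(D, N) = N + N*D² (V(D, N) = D²*N + N = N*D² + N = N + N*D²)
O = -447269
√(O + V(572, -274)) = √(-447269 - 274*(1 + 572²)) = √(-447269 - 274*(1 + 327184)) = √(-447269 - 274*327185) = √(-447269 - 89648690) = √(-90095959) = I*√90095959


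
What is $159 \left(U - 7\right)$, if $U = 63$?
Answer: $8904$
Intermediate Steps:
$159 \left(U - 7\right) = 159 \left(63 - 7\right) = 159 \cdot 56 = 8904$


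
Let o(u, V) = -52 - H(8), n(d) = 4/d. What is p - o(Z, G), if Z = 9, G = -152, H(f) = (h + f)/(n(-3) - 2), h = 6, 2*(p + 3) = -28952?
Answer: -72156/5 ≈ -14431.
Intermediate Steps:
p = -14479 (p = -3 + (½)*(-28952) = -3 - 14476 = -14479)
H(f) = -9/5 - 3*f/10 (H(f) = (6 + f)/(4/(-3) - 2) = (6 + f)/(4*(-⅓) - 2) = (6 + f)/(-4/3 - 2) = (6 + f)/(-10/3) = (6 + f)*(-3/10) = -9/5 - 3*f/10)
o(u, V) = -239/5 (o(u, V) = -52 - (-9/5 - 3/10*8) = -52 - (-9/5 - 12/5) = -52 - 1*(-21/5) = -52 + 21/5 = -239/5)
p - o(Z, G) = -14479 - 1*(-239/5) = -14479 + 239/5 = -72156/5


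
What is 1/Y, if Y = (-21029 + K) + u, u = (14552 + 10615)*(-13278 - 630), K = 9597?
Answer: -1/350034068 ≈ -2.8569e-9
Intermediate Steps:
u = -350022636 (u = 25167*(-13908) = -350022636)
Y = -350034068 (Y = (-21029 + 9597) - 350022636 = -11432 - 350022636 = -350034068)
1/Y = 1/(-350034068) = -1/350034068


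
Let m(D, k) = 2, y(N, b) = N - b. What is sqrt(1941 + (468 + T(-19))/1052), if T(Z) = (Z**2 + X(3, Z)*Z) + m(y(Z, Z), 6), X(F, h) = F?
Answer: sqrt(537231678)/526 ≈ 44.065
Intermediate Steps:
T(Z) = 2 + Z**2 + 3*Z (T(Z) = (Z**2 + 3*Z) + 2 = 2 + Z**2 + 3*Z)
sqrt(1941 + (468 + T(-19))/1052) = sqrt(1941 + (468 + (2 + (-19)**2 + 3*(-19)))/1052) = sqrt(1941 + (468 + (2 + 361 - 57))/1052) = sqrt(1941 + (468 + 306)/1052) = sqrt(1941 + (1/1052)*774) = sqrt(1941 + 387/526) = sqrt(1021353/526) = sqrt(537231678)/526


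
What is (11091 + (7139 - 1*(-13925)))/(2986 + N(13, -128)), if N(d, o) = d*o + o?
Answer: 32155/1194 ≈ 26.930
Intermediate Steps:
N(d, o) = o + d*o
(11091 + (7139 - 1*(-13925)))/(2986 + N(13, -128)) = (11091 + (7139 - 1*(-13925)))/(2986 - 128*(1 + 13)) = (11091 + (7139 + 13925))/(2986 - 128*14) = (11091 + 21064)/(2986 - 1792) = 32155/1194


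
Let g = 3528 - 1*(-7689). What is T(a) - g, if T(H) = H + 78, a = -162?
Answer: -11301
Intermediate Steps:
T(H) = 78 + H
g = 11217 (g = 3528 + 7689 = 11217)
T(a) - g = (78 - 162) - 1*11217 = -84 - 11217 = -11301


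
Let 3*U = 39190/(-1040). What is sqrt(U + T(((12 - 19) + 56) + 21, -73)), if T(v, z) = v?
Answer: sqrt(1397838)/156 ≈ 7.5789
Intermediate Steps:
U = -3919/312 (U = (39190/(-1040))/3 = (39190*(-1/1040))/3 = (1/3)*(-3919/104) = -3919/312 ≈ -12.561)
sqrt(U + T(((12 - 19) + 56) + 21, -73)) = sqrt(-3919/312 + (((12 - 19) + 56) + 21)) = sqrt(-3919/312 + ((-7 + 56) + 21)) = sqrt(-3919/312 + (49 + 21)) = sqrt(-3919/312 + 70) = sqrt(17921/312) = sqrt(1397838)/156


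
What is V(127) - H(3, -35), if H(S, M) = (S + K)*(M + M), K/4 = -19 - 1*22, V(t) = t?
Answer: -11143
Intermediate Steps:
K = -164 (K = 4*(-19 - 1*22) = 4*(-19 - 22) = 4*(-41) = -164)
H(S, M) = 2*M*(-164 + S) (H(S, M) = (S - 164)*(M + M) = (-164 + S)*(2*M) = 2*M*(-164 + S))
V(127) - H(3, -35) = 127 - 2*(-35)*(-164 + 3) = 127 - 2*(-35)*(-161) = 127 - 1*11270 = 127 - 11270 = -11143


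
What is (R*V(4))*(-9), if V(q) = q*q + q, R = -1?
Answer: 180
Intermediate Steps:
V(q) = q + q² (V(q) = q² + q = q + q²)
(R*V(4))*(-9) = -4*(1 + 4)*(-9) = -4*5*(-9) = -1*20*(-9) = -20*(-9) = 180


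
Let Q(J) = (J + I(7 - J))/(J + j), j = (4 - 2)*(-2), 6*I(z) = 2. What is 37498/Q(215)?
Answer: 11868117/323 ≈ 36743.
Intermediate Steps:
I(z) = ⅓ (I(z) = (⅙)*2 = ⅓)
j = -4 (j = 2*(-2) = -4)
Q(J) = (⅓ + J)/(-4 + J) (Q(J) = (J + ⅓)/(J - 4) = (⅓ + J)/(-4 + J))
37498/Q(215) = 37498/(((⅓ + 215)/(-4 + 215))) = 37498/(((646/3)/211)) = 37498/(((1/211)*(646/3))) = 37498/(646/633) = 37498*(633/646) = 11868117/323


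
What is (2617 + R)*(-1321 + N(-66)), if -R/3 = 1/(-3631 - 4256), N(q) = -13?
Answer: -9178045396/2629 ≈ -3.4911e+6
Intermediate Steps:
R = 1/2629 (R = -3/(-3631 - 4256) = -3/(-7887) = -3*(-1/7887) = 1/2629 ≈ 0.00038037)
(2617 + R)*(-1321 + N(-66)) = (2617 + 1/2629)*(-1321 - 13) = (6880094/2629)*(-1334) = -9178045396/2629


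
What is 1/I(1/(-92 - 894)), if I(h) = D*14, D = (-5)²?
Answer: 1/350 ≈ 0.0028571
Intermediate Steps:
D = 25
I(h) = 350 (I(h) = 25*14 = 350)
1/I(1/(-92 - 894)) = 1/350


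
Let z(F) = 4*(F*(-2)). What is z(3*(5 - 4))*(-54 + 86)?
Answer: -768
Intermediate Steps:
z(F) = -8*F (z(F) = 4*(-2*F) = -8*F)
z(3*(5 - 4))*(-54 + 86) = (-24*(5 - 4))*(-54 + 86) = -24*32 = -768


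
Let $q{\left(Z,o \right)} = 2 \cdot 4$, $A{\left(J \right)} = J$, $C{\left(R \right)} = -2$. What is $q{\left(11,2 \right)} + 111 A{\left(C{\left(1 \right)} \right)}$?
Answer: $-214$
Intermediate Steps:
$q{\left(Z,o \right)} = 8$
$q{\left(11,2 \right)} + 111 A{\left(C{\left(1 \right)} \right)} = 8 + 111 \left(-2\right) = 8 - 222 = -214$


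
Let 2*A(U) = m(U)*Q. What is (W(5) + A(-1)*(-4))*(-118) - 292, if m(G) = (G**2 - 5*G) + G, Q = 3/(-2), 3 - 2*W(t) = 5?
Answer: -1944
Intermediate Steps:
W(t) = -1 (W(t) = 3/2 - 1/2*5 = 3/2 - 5/2 = -1)
Q = -3/2 (Q = 3*(-1/2) = -3/2 ≈ -1.5000)
m(G) = G**2 - 4*G
A(U) = -3*U*(-4 + U)/4 (A(U) = ((U*(-4 + U))*(-3/2))/2 = (-3*U*(-4 + U)/2)/2 = -3*U*(-4 + U)/4)
(W(5) + A(-1)*(-4))*(-118) - 292 = (-1 + ((3/4)*(-1)*(4 - 1*(-1)))*(-4))*(-118) - 292 = (-1 + ((3/4)*(-1)*(4 + 1))*(-4))*(-118) - 292 = (-1 + ((3/4)*(-1)*5)*(-4))*(-118) - 292 = (-1 - 15/4*(-4))*(-118) - 292 = (-1 + 15)*(-118) - 292 = 14*(-118) - 292 = -1652 - 292 = -1944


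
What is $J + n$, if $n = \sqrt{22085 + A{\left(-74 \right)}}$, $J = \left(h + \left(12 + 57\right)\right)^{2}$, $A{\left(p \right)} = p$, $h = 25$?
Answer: $8836 + \sqrt{22011} \approx 8984.4$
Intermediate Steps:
$J = 8836$ ($J = \left(25 + \left(12 + 57\right)\right)^{2} = \left(25 + 69\right)^{2} = 94^{2} = 8836$)
$n = \sqrt{22011}$ ($n = \sqrt{22085 - 74} = \sqrt{22011} \approx 148.36$)
$J + n = 8836 + \sqrt{22011}$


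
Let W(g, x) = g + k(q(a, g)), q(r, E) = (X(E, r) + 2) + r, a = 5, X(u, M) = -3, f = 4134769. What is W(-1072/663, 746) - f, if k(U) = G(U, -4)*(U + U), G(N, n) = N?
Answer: -2741331703/663 ≈ -4.1347e+6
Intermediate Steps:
q(r, E) = -1 + r (q(r, E) = (-3 + 2) + r = -1 + r)
k(U) = 2*U² (k(U) = U*(U + U) = U*(2*U) = 2*U²)
W(g, x) = 32 + g (W(g, x) = g + 2*(-1 + 5)² = g + 2*4² = g + 2*16 = g + 32 = 32 + g)
W(-1072/663, 746) - f = (32 - 1072/663) - 1*4134769 = (32 - 1072*1/663) - 4134769 = (32 - 1072/663) - 4134769 = 20144/663 - 4134769 = -2741331703/663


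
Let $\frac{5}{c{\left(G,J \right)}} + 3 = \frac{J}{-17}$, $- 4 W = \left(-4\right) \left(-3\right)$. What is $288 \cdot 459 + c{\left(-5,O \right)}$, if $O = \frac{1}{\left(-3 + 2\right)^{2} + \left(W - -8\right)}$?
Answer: $\frac{40582434}{307} \approx 1.3219 \cdot 10^{5}$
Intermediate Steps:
$W = -3$ ($W = - \frac{\left(-4\right) \left(-3\right)}{4} = \left(- \frac{1}{4}\right) 12 = -3$)
$O = \frac{1}{6}$ ($O = \frac{1}{\left(-3 + 2\right)^{2} - -5} = \frac{1}{\left(-1\right)^{2} + \left(-3 + 8\right)} = \frac{1}{1 + 5} = \frac{1}{6} \approx 0.16667$)
$c{\left(G,J \right)} = \frac{5}{-3 - \frac{J}{17}}$ ($c{\left(G,J \right)} = \frac{5}{-3 + \frac{J}{-17}} = \frac{5}{-3 + J \left(- \frac{1}{17}\right)} = \frac{5}{-3 - \frac{J}{17}}$)
$288 \cdot 459 + c{\left(-5,O \right)} = 288 \cdot 459 - \frac{85}{51 + \frac{1}{6}} = 132192 - \frac{85}{\frac{307}{6}} = 132192 - \frac{510}{307} = \frac{40582434}{307}$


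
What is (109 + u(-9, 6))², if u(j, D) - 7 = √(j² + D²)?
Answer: 13573 + 696*√13 ≈ 16082.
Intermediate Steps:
u(j, D) = 7 + √(D² + j²) (u(j, D) = 7 + √(j² + D²) = 7 + √(D² + j²))
(109 + u(-9, 6))² = (109 + (7 + √(6² + (-9)²)))² = (109 + (7 + √(36 + 81)))² = (109 + (7 + √117))² = (109 + (7 + 3*√13))² = (116 + 3*√13)²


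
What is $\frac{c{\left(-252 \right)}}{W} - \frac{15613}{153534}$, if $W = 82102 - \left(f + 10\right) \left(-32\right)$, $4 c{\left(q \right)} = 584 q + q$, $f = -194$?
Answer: $- \frac{1712106188}{2925360069} \approx -0.58526$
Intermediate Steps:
$c{\left(q \right)} = \frac{585 q}{4}$ ($c{\left(q \right)} = \frac{584 q + q}{4} = \frac{585 q}{4}$)
$W = 76214$ ($W = 82102 - \left(-194 + 10\right) \left(-32\right) = 82102 - \left(-184\right) \left(-32\right) = 82102 - 5888 = 76214$)
$\frac{c{\left(-252 \right)}}{W} - \frac{15613}{153534} = \frac{\frac{585}{4} \left(-252\right)}{76214} - \frac{15613}{153534} = \left(-36855\right) \frac{1}{76214} - \frac{15613}{153534} = - \frac{36855}{76214} - \frac{15613}{153534} = - \frac{1712106188}{2925360069}$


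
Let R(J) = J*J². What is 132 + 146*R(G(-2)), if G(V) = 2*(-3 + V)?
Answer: -145868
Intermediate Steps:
G(V) = -6 + 2*V
R(J) = J³
132 + 146*R(G(-2)) = 132 + 146*(-6 + 2*(-2))³ = 132 + 146*(-6 - 4)³ = 132 + 146*(-10)³ = 132 + 146*(-1000) = 132 - 146000 = -145868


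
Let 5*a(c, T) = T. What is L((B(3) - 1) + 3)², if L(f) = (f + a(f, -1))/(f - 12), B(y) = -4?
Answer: 121/4900 ≈ 0.024694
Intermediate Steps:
a(c, T) = T/5
L(f) = (-⅕ + f)/(-12 + f) (L(f) = (f + (⅕)*(-1))/(f - 12) = (f - ⅕)/(-12 + f) = (-⅕ + f)/(-12 + f))
L((B(3) - 1) + 3)² = ((-⅕ + ((-4 - 1) + 3))/(-12 + ((-4 - 1) + 3)))² = ((-⅕ + (-5 + 3))/(-12 + (-5 + 3)))² = ((-⅕ - 2)/(-12 - 2))² = (-11/5/(-14))² = (-1/14*(-11/5))² = (11/70)² = 121/4900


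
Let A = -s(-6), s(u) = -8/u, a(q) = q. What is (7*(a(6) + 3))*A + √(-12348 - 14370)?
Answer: -84 + I*√26718 ≈ -84.0 + 163.46*I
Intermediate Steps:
A = -4/3 (A = -(-8)/(-6) = -(-8)*(-1)/6 = -1*4/3 = -4/3 ≈ -1.3333)
(7*(a(6) + 3))*A + √(-12348 - 14370) = (7*(6 + 3))*(-4/3) + √(-12348 - 14370) = (7*9)*(-4/3) + √(-26718) = 63*(-4/3) + I*√26718 = -84 + I*√26718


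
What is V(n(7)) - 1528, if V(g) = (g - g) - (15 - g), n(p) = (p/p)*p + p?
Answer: -1529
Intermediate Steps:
n(p) = 2*p (n(p) = 1*p + p = p + p = 2*p)
V(g) = -15 + g (V(g) = 0 + (-15 + g) = -15 + g)
V(n(7)) - 1528 = (-15 + 2*7) - 1528 = (-15 + 14) - 1528 = -1 - 1528 = -1529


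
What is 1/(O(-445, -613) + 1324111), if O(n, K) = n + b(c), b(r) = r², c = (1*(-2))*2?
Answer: 1/1323682 ≈ 7.5547e-7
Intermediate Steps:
c = -4 (c = -2*2 = -4)
O(n, K) = 16 + n (O(n, K) = n + (-4)² = n + 16 = 16 + n)
1/(O(-445, -613) + 1324111) = 1/((16 - 445) + 1324111) = 1/(-429 + 1324111) = 1/1323682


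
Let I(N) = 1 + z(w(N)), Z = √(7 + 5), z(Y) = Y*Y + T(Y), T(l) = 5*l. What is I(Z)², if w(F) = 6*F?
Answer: 198289 + 51960*√3 ≈ 2.8829e+5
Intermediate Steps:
z(Y) = Y² + 5*Y (z(Y) = Y*Y + 5*Y = Y² + 5*Y)
Z = 2*√3 (Z = √12 = 2*√3 ≈ 3.4641)
I(N) = 1 + 6*N*(5 + 6*N) (I(N) = 1 + (6*N)*(5 + 6*N) = 1 + 6*N*(5 + 6*N))
I(Z)² = (1 + 30*(2*√3) + 36*(2*√3)²)² = (1 + 60*√3 + 36*12)² = (1 + 60*√3 + 432)² = (433 + 60*√3)²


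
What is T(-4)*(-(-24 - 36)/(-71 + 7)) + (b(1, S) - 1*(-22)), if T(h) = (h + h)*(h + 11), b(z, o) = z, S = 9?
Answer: 151/2 ≈ 75.500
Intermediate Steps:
T(h) = 2*h*(11 + h) (T(h) = (2*h)*(11 + h) = 2*h*(11 + h))
T(-4)*(-(-24 - 36)/(-71 + 7)) + (b(1, S) - 1*(-22)) = (2*(-4)*(11 - 4))*(-(-24 - 36)/(-71 + 7)) + (1 - 1*(-22)) = (2*(-4)*7)*(-(-60)/(-64)) + (1 + 22) = -(-56)*(-60*(-1/64)) + 23 = -(-56)*15/16 + 23 = -56*(-15/16) + 23 = 105/2 + 23 = 151/2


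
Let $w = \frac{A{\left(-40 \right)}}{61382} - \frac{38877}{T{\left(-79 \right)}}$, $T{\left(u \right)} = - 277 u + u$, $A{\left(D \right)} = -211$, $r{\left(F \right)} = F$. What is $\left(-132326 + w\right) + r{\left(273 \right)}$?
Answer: $- \frac{29456429603407}{223062188} \approx -1.3205 \cdot 10^{5}$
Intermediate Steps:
$T{\left(u \right)} = - 276 u$
$w = - \frac{398491443}{223062188}$ ($w = - \frac{211}{61382} - \frac{38877}{\left(-276\right) \left(-79\right)} = \left(-211\right) \frac{1}{61382} - \frac{38877}{21804} = - \frac{211}{61382} - \frac{12959}{7268} = - \frac{398491443}{223062188} \approx -1.7865$)
$\left(-132326 + w\right) + r{\left(273 \right)} = \left(-132326 - \frac{398491443}{223062188}\right) + 273 = - \frac{29517325580731}{223062188} + 273 = - \frac{29456429603407}{223062188}$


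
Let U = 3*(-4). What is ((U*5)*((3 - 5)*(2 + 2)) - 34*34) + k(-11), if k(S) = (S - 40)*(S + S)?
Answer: 446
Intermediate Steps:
U = -12
k(S) = 2*S*(-40 + S) (k(S) = (-40 + S)*(2*S) = 2*S*(-40 + S))
((U*5)*((3 - 5)*(2 + 2)) - 34*34) + k(-11) = ((-12*5)*((3 - 5)*(2 + 2)) - 34*34) + 2*(-11)*(-40 - 11) = (-(-120)*4 - 1156) + 2*(-11)*(-51) = (-60*(-8) - 1156) + 1122 = (480 - 1156) + 1122 = -676 + 1122 = 446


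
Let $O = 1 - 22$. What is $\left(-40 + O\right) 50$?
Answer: $-3050$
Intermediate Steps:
$O = -21$ ($O = 1 - 22 = -21$)
$\left(-40 + O\right) 50 = \left(-40 - 21\right) 50 = \left(-61\right) 50 = -3050$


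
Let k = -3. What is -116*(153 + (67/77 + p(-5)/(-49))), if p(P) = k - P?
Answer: -9618024/539 ≈ -17844.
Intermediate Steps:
p(P) = -3 - P
-116*(153 + (67/77 + p(-5)/(-49))) = -116*(153 + (67/77 + (-3 - 1*(-5))/(-49))) = -116*(153 + (67*(1/77) + (-3 + 5)*(-1/49))) = -116*(153 + (67/77 + 2*(-1/49))) = -116*(153 + (67/77 - 2/49)) = -116*(153 + 447/539) = -116*82914/539 = -9618024/539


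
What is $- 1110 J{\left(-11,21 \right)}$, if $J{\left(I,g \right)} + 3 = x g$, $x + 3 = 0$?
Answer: $73260$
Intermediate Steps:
$x = -3$ ($x = -3 + 0 = -3$)
$J{\left(I,g \right)} = -3 - 3 g$
$- 1110 J{\left(-11,21 \right)} = - 1110 \left(-3 - 63\right) = \left(-1110\right) \left(-66\right) = 73260$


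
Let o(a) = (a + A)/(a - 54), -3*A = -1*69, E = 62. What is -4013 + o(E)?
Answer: -32019/8 ≈ -4002.4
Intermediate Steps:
A = 23 (A = -(-1)*69/3 = -⅓*(-69) = 23)
o(a) = (23 + a)/(-54 + a) (o(a) = (a + 23)/(a - 54) = (23 + a)/(-54 + a))
-4013 + o(E) = -4013 + (23 + 62)/(-54 + 62) = -4013 + 85/8 = -32019/8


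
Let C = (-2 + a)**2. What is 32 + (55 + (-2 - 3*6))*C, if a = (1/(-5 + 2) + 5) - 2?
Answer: 428/9 ≈ 47.556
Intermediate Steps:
a = 8/3 (a = (1/(-3) + 5) - 2 = (-1/3 + 5) - 2 = 14/3 - 2 = 8/3 ≈ 2.6667)
C = 4/9 (C = (-2 + 8/3)**2 = (2/3)**2 = 4/9 ≈ 0.44444)
32 + (55 + (-2 - 3*6))*C = 32 + (55 + (-2 - 3*6))*(4/9) = 32 + (55 + (-2 - 18))*(4/9) = 32 + (55 - 20)*(4/9) = 32 + 35*(4/9) = 32 + 140/9 = 428/9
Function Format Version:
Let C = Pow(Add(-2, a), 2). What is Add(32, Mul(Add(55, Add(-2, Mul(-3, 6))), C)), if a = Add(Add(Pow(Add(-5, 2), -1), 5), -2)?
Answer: Rational(428, 9) ≈ 47.556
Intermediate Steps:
a = Rational(8, 3) (a = Add(Add(Pow(-3, -1), 5), -2) = Add(Add(Rational(-1, 3), 5), -2) = Add(Rational(14, 3), -2) = Rational(8, 3) ≈ 2.6667)
C = Rational(4, 9) (C = Pow(Add(-2, Rational(8, 3)), 2) = Pow(Rational(2, 3), 2) = Rational(4, 9) ≈ 0.44444)
Add(32, Mul(Add(55, Add(-2, Mul(-3, 6))), C)) = Add(32, Mul(Add(55, Add(-2, Mul(-3, 6))), Rational(4, 9))) = Add(32, Mul(Add(55, Add(-2, -18)), Rational(4, 9))) = Add(32, Mul(Add(55, -20), Rational(4, 9))) = Add(32, Mul(35, Rational(4, 9))) = Add(32, Rational(140, 9)) = Rational(428, 9)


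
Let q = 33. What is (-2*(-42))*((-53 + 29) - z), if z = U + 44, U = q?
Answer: -8484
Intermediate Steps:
U = 33
z = 77 (z = 33 + 44 = 77)
(-2*(-42))*((-53 + 29) - z) = (-2*(-42))*((-53 + 29) - 1*77) = 84*(-24 - 77) = 84*(-101) = -8484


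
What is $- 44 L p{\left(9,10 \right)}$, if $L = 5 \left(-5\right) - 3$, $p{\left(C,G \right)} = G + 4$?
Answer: $17248$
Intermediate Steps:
$p{\left(C,G \right)} = 4 + G$
$L = -28$ ($L = -25 - 3 = -28$)
$- 44 L p{\left(9,10 \right)} = \left(-44\right) \left(-28\right) \left(4 + 10\right) = 1232 \cdot 14 = 17248$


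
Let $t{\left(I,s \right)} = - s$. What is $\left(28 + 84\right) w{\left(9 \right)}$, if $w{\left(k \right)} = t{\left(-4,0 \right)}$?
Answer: $0$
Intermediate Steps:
$w{\left(k \right)} = 0$ ($w{\left(k \right)} = \left(-1\right) 0 = 0$)
$\left(28 + 84\right) w{\left(9 \right)} = \left(28 + 84\right) 0 = 112 \cdot 0 = 0$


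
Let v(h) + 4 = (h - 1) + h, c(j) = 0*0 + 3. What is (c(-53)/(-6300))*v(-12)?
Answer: 29/2100 ≈ 0.013810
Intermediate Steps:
c(j) = 3 (c(j) = 0 + 3 = 3)
v(h) = -5 + 2*h (v(h) = -4 + ((h - 1) + h) = -4 + ((-1 + h) + h) = -4 + (-1 + 2*h) = -5 + 2*h)
(c(-53)/(-6300))*v(-12) = (3/(-6300))*(-5 + 2*(-12)) = (3*(-1/6300))*(-5 - 24) = -1/2100*(-29) = 29/2100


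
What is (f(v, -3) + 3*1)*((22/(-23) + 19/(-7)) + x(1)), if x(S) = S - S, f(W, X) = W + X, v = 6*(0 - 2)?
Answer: 7092/161 ≈ 44.050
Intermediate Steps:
v = -12 (v = 6*(-2) = -12)
x(S) = 0
(f(v, -3) + 3*1)*((22/(-23) + 19/(-7)) + x(1)) = ((-12 - 3) + 3*1)*((22/(-23) + 19/(-7)) + 0) = (-15 + 3)*((22*(-1/23) + 19*(-⅐)) + 0) = -12*((-22/23 - 19/7) + 0) = -12*(-591/161 + 0) = -12*(-591/161) = 7092/161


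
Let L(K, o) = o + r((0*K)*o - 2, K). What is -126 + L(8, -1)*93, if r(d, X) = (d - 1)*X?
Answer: -2451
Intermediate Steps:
r(d, X) = X*(-1 + d) (r(d, X) = (-1 + d)*X = X*(-1 + d))
L(K, o) = o - 3*K (L(K, o) = o + K*(-1 + ((0*K)*o - 2)) = o + K*(-1 + (0*o - 2)) = o + K*(-1 + (0 - 2)) = o + K*(-1 - 2) = o + K*(-3) = o - 3*K)
-126 + L(8, -1)*93 = -126 + (-1 - 3*8)*93 = -126 + (-1 - 24)*93 = -126 - 25*93 = -126 - 2325 = -2451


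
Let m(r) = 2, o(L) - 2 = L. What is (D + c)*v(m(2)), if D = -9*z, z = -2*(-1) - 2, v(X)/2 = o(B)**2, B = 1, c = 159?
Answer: 2862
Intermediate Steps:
o(L) = 2 + L
v(X) = 18 (v(X) = 2*(2 + 1)**2 = 2*3**2 = 2*9 = 18)
z = 0 (z = 2 - 2 = 0)
D = 0 (D = -9*0 = 0)
(D + c)*v(m(2)) = (0 + 159)*18 = 159*18 = 2862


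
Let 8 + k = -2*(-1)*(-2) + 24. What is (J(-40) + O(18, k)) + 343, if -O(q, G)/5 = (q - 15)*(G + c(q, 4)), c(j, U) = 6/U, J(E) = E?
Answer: 201/2 ≈ 100.50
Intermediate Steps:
k = 12 (k = -8 + (-2*(-1)*(-2) + 24) = -8 + (2*(-2) + 24) = -8 + (-4 + 24) = -8 + 20 = 12)
O(q, G) = -5*(-15 + q)*(3/2 + G) (O(q, G) = -5*(q - 15)*(G + 6/4) = -5*(-15 + q)*(G + 6*(1/4)) = -5*(-15 + q)*(G + 3/2) = -5*(-15 + q)*(3/2 + G))
(J(-40) + O(18, k)) + 343 = (-40 + (225/2 + 75*12 - 15/2*18 - 5*12*18)) + 343 = (-40 + (225/2 + 900 - 135 - 1080)) + 343 = (-40 - 405/2) + 343 = -485/2 + 343 = 201/2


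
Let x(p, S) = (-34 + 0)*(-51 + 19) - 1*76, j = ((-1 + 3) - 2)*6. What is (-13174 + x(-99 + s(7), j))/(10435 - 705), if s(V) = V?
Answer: -6081/4865 ≈ -1.2499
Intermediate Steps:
j = 0 (j = (2 - 2)*6 = 0*6 = 0)
x(p, S) = 1012 (x(p, S) = -34*(-32) - 76 = 1088 - 76 = 1012)
(-13174 + x(-99 + s(7), j))/(10435 - 705) = (-13174 + 1012)/(10435 - 705) = -12162/9730 = -12162*1/9730 = -6081/4865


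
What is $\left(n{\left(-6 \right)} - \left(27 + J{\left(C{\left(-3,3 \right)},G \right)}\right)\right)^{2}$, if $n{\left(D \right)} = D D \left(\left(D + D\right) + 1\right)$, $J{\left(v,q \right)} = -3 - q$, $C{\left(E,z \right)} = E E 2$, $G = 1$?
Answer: $175561$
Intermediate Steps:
$C{\left(E,z \right)} = 2 E^{2}$ ($C{\left(E,z \right)} = E^{2} \cdot 2 = 2 E^{2}$)
$n{\left(D \right)} = D^{2} \left(1 + 2 D\right)$ ($n{\left(D \right)} = D^{2} \left(2 D + 1\right) = D^{2} \left(1 + 2 D\right)$)
$\left(n{\left(-6 \right)} - \left(27 + J{\left(C{\left(-3,3 \right)},G \right)}\right)\right)^{2} = \left(\left(-6\right)^{2} \left(1 + 2 \left(-6\right)\right) - \left(24 - 1\right)\right)^{2} = \left(36 \left(1 - 12\right) - 23\right)^{2} = \left(36 \left(-11\right) - 23\right)^{2} = \left(-396 + \left(-27 + 4\right)\right)^{2} = \left(-396 - 23\right)^{2} = \left(-419\right)^{2} = 175561$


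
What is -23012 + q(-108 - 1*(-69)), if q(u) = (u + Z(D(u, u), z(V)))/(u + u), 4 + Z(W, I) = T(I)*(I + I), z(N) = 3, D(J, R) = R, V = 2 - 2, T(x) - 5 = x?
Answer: -1794941/78 ≈ -23012.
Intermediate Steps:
T(x) = 5 + x
V = 0
Z(W, I) = -4 + 2*I*(5 + I) (Z(W, I) = -4 + (5 + I)*(I + I) = -4 + (5 + I)*(2*I) = -4 + 2*I*(5 + I))
q(u) = (44 + u)/(2*u) (q(u) = (u + (-4 + 2*3*(5 + 3)))/(u + u) = (u + (-4 + 2*3*8))/((2*u)) = (u + (-4 + 48))*(1/(2*u)) = (u + 44)*(1/(2*u)) = (44 + u)*(1/(2*u)) = (44 + u)/(2*u))
-23012 + q(-108 - 1*(-69)) = -23012 + (44 + (-108 - 1*(-69)))/(2*(-108 - 1*(-69))) = -23012 + (44 + (-108 + 69))/(2*(-108 + 69)) = -23012 + (½)*(44 - 39)/(-39) = -23012 + (½)*(-1/39)*5 = -23012 - 5/78 = -1794941/78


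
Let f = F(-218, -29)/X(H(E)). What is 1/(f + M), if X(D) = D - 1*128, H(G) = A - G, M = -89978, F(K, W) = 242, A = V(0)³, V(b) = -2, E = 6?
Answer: -71/6388559 ≈ -1.1114e-5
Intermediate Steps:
A = -8 (A = (-2)³ = -8)
H(G) = -8 - G
X(D) = -128 + D (X(D) = D - 128 = -128 + D)
f = -121/71 (f = 242/(-128 + (-8 - 1*6)) = 242/(-128 + (-8 - 6)) = 242/(-128 - 14) = 242/(-142) = 242*(-1/142) = -121/71 ≈ -1.7042)
1/(f + M) = 1/(-121/71 - 89978) = 1/(-6388559/71) = -71/6388559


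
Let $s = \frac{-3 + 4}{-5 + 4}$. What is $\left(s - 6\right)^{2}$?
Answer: $49$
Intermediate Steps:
$s = -1$ ($s = 1 \frac{1}{-1} = 1 \left(-1\right) = -1$)
$\left(s - 6\right)^{2} = \left(-1 - 6\right)^{2} = \left(-7\right)^{2} = 49$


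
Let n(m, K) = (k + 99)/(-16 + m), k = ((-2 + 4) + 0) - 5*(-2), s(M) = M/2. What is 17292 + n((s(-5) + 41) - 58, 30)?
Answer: 1227510/71 ≈ 17289.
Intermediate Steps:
s(M) = M/2 (s(M) = M*(1/2) = M/2)
k = 12 (k = (2 + 0) + 10 = 2 + 10 = 12)
n(m, K) = 111/(-16 + m) (n(m, K) = (12 + 99)/(-16 + m) = 111/(-16 + m))
17292 + n((s(-5) + 41) - 58, 30) = 17292 + 111/(-16 + (((1/2)*(-5) + 41) - 58)) = 17292 + 111/(-16 + ((-5/2 + 41) - 58)) = 17292 + 111/(-16 + (77/2 - 58)) = 17292 + 111/(-16 - 39/2) = 17292 + 111/(-71/2) = 17292 + 111*(-2/71) = 17292 - 222/71 = 1227510/71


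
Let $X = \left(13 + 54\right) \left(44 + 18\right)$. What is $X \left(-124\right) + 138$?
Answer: $-514958$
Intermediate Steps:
$X = 4154$ ($X = 67 \cdot 62 = 4154$)
$X \left(-124\right) + 138 = 4154 \left(-124\right) + 138 = -515096 + 138 = -514958$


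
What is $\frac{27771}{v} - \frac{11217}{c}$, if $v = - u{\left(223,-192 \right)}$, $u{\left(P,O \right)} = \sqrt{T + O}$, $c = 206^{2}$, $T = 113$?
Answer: $- \frac{11217}{42436} + \frac{27771 i \sqrt{79}}{79} \approx -0.26433 + 3124.5 i$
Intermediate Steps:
$c = 42436$
$u{\left(P,O \right)} = \sqrt{113 + O}$
$v = - i \sqrt{79}$ ($v = - \sqrt{113 - 192} = - \sqrt{-79} = - i \sqrt{79} \approx - 8.8882 i$)
$\frac{27771}{v} - \frac{11217}{c} = \frac{27771}{\left(-1\right) i \sqrt{79}} - \frac{11217}{42436} = 27771 \frac{i \sqrt{79}}{79} - \frac{11217}{42436} = \frac{27771 i \sqrt{79}}{79} - \frac{11217}{42436} = - \frac{11217}{42436} + \frac{27771 i \sqrt{79}}{79}$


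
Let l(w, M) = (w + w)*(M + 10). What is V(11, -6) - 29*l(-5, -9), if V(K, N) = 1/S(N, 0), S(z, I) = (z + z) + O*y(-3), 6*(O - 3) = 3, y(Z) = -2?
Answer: 5509/19 ≈ 289.95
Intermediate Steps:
O = 7/2 (O = 3 + (⅙)*3 = 3 + ½ = 7/2 ≈ 3.5000)
S(z, I) = -7 + 2*z (S(z, I) = (z + z) + (7/2)*(-2) = 2*z - 7 = -7 + 2*z)
l(w, M) = 2*w*(10 + M) (l(w, M) = (2*w)*(10 + M) = 2*w*(10 + M))
V(K, N) = 1/(-7 + 2*N)
V(11, -6) - 29*l(-5, -9) = 1/(-7 + 2*(-6)) - 58*(-5)*(10 - 9) = 1/(-7 - 12) - 58*(-5) = 1/(-19) - 29*(-10) = -1/19 + 290 = 5509/19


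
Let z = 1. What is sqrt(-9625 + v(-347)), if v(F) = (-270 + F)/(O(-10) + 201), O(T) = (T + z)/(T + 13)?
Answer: 47*I*sqrt(18986)/66 ≈ 98.123*I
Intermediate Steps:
O(T) = (1 + T)/(13 + T) (O(T) = (T + 1)/(T + 13) = (1 + T)/(13 + T))
v(F) = -15/11 + F/198 (v(F) = (-270 + F)/((1 - 10)/(13 - 10) + 201) = (-270 + F)/(-9/3 + 201) = (-270 + F)/((1/3)*(-9) + 201) = (-270 + F)/(-3 + 201) = (-270 + F)/198 = (-270 + F)*(1/198) = -15/11 + F/198)
sqrt(-9625 + v(-347)) = sqrt(-9625 + (-15/11 + (1/198)*(-347))) = sqrt(-9625 + (-15/11 - 347/198)) = sqrt(-9625 - 617/198) = sqrt(-1906367/198) = 47*I*sqrt(18986)/66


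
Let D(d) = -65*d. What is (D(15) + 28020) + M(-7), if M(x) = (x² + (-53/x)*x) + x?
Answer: 27034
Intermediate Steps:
M(x) = -53 + x + x² (M(x) = (x² - 53) + x = (-53 + x²) + x = -53 + x + x²)
(D(15) + 28020) + M(-7) = (-65*15 + 28020) + (-53 - 7 + (-7)²) = (-975 + 28020) + (-53 - 7 + 49) = 27045 - 11 = 27034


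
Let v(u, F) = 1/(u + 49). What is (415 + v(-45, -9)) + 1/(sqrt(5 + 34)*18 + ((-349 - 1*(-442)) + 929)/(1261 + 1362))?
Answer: 9025070398271/21734066390 + 61921161*sqrt(39)/43468132780 ≈ 415.26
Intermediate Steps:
v(u, F) = 1/(49 + u)
(415 + v(-45, -9)) + 1/(sqrt(5 + 34)*18 + ((-349 - 1*(-442)) + 929)/(1261 + 1362)) = (415 + 1/(49 - 45)) + 1/(sqrt(5 + 34)*18 + ((-349 - 1*(-442)) + 929)/(1261 + 1362)) = (415 + 1/4) + 1/(sqrt(39)*18 + ((-349 + 442) + 929)/2623) = (415 + 1/4) + 1/(18*sqrt(39) + (93 + 929)*(1/2623)) = 1661/4 + 1/(18*sqrt(39) + 1022*(1/2623)) = 1661/4 + 1/(18*sqrt(39) + 1022/2623) = 1661/4 + 1/(1022/2623 + 18*sqrt(39))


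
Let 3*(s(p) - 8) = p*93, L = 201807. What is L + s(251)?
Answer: 209596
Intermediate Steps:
s(p) = 8 + 31*p (s(p) = 8 + (p*93)/3 = 8 + (93*p)/3 = 8 + 31*p)
L + s(251) = 201807 + (8 + 31*251) = 201807 + (8 + 7781) = 201807 + 7789 = 209596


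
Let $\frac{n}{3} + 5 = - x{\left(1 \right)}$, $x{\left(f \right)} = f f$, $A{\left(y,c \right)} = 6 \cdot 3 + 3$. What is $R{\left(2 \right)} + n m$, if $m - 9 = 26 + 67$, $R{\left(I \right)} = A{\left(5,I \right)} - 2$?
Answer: $-1817$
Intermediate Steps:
$A{\left(y,c \right)} = 21$ ($A{\left(y,c \right)} = 18 + 3 = 21$)
$R{\left(I \right)} = 19$ ($R{\left(I \right)} = 21 - 2 = 19$)
$x{\left(f \right)} = f^{2}$
$m = 102$ ($m = 9 + \left(26 + 67\right) = 9 + 93 = 102$)
$n = -18$ ($n = -15 + 3 \left(- 1^{2}\right) = -15 + 3 \left(\left(-1\right) 1\right) = -15 + 3 \left(-1\right) = -15 - 3 = -18$)
$R{\left(2 \right)} + n m = 19 - 1836 = -1817$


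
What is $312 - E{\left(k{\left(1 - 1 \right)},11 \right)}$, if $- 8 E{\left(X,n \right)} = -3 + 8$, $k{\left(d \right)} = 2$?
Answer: $\frac{2501}{8} \approx 312.63$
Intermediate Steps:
$E{\left(X,n \right)} = - \frac{5}{8}$ ($E{\left(X,n \right)} = - \frac{-3 + 8}{8} = \left(- \frac{1}{8}\right) 5 = - \frac{5}{8}$)
$312 - E{\left(k{\left(1 - 1 \right)},11 \right)} = 312 - - \frac{5}{8} = 312 + \frac{5}{8} = \frac{2501}{8}$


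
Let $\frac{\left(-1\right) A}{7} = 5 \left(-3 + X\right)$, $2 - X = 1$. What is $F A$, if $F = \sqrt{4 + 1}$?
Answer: $70 \sqrt{5} \approx 156.52$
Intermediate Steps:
$F = \sqrt{5} \approx 2.2361$
$X = 1$ ($X = 2 - 1 = 1$)
$A = 70$ ($A = - 7 \cdot 5 \left(-3 + 1\right) = - 7 \cdot 5 \left(-2\right) = \left(-7\right) \left(-10\right) = 70$)
$F A = \sqrt{5} \cdot 70 = 70 \sqrt{5}$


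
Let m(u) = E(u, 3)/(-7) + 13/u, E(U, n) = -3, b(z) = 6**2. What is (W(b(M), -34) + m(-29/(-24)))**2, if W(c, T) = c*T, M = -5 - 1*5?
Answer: 60614932401/41209 ≈ 1.4709e+6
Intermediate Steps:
M = -10 (M = -5 - 5 = -10)
b(z) = 36
W(c, T) = T*c
m(u) = 3/7 + 13/u (m(u) = -3/(-7) + 13/u = -3*(-1/7) + 13/u = 3/7 + 13/u)
(W(b(M), -34) + m(-29/(-24)))**2 = (-34*36 + (3/7 + 13/((-29/(-24)))))**2 = (-1224 + (3/7 + 13/((-29*(-1/24)))))**2 = (-1224 + (3/7 + 13/(29/24)))**2 = (-1224 + (3/7 + 13*(24/29)))**2 = (-1224 + (3/7 + 312/29))**2 = (-1224 + 2271/203)**2 = (-246201/203)**2 = 60614932401/41209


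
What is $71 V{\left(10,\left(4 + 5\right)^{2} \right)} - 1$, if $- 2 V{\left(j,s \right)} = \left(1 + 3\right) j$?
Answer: $-1421$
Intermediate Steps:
$V{\left(j,s \right)} = - 2 j$ ($V{\left(j,s \right)} = - \frac{\left(1 + 3\right) j}{2} = - \frac{4 j}{2} = - 2 j$)
$71 V{\left(10,\left(4 + 5\right)^{2} \right)} - 1 = 71 \left(\left(-2\right) 10\right) - 1 = 71 \left(-20\right) - 1 = -1420 - 1 = -1421$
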